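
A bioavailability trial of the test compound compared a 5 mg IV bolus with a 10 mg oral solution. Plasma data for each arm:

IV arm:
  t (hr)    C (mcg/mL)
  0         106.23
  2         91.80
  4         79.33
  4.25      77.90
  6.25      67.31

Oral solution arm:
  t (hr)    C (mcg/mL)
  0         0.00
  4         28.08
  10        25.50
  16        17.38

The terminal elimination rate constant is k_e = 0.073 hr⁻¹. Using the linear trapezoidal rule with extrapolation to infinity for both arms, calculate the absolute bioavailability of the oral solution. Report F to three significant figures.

Trapezoidal AUC_0→6.25 (IV):
  [0→2]: (106.23+91.80)/2 × 2 = 198.03
  [2→4]: (91.80+79.33)/2 × 2 = 171.13
  [4→4.25]: (79.33+77.90)/2 × 0.25 = 19.65375
  [4.25→6.25]: (77.90+67.31)/2 × 2 = 145.21
  Sum = 534.02375 mcg/mL·hr
IV tail: 67.31/0.073 = 922.055; AUC_iv,0→∞ = 534.02375 + 922.055 = 1456.07875 mcg/mL·hr
Trapezoidal AUC_0→16 (oral solution):
  [0→4]: (0.00+28.08)/2 × 4 = 56.16
  [4→10]: (28.08+25.50)/2 × 6 = 160.74
  [10→16]: (25.50+17.38)/2 × 6 = 128.64
  Sum = 345.54 mcg/mL·hr
oral solution tail: 17.38/0.073 = 238.082; AUC_ev,0→∞ = 345.54 + 238.082 = 583.622 mcg/mL·hr
F = (AUC_ev/D_ev)/(AUC_iv/D_iv) = (583.622/10)/(1456.07875/5) = 58.3622/291.21575 = 0.2004

F = 0.200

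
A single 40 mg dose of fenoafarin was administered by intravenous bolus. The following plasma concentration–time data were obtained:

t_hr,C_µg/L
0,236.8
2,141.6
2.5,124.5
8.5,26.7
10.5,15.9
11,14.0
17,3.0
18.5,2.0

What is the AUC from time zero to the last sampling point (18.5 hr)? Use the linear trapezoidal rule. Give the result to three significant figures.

Trapezoidal AUC_0→18.5:
  [0→2]: (236.8+141.6)/2 × 2 = 378.4
  [2→2.5]: (141.6+124.5)/2 × 0.5 = 66.525
  [2.5→8.5]: (124.5+26.7)/2 × 6 = 453.6
  [8.5→10.5]: (26.7+15.9)/2 × 2 = 42.6
  [10.5→11]: (15.9+14.0)/2 × 0.5 = 7.475
  [11→17]: (14.0+3.0)/2 × 6 = 51.0
  [17→18.5]: (3.0+2.0)/2 × 1.5 = 3.75
  Sum = 1003.35 µg/L·hr

AUC = 1000 µg/L·hr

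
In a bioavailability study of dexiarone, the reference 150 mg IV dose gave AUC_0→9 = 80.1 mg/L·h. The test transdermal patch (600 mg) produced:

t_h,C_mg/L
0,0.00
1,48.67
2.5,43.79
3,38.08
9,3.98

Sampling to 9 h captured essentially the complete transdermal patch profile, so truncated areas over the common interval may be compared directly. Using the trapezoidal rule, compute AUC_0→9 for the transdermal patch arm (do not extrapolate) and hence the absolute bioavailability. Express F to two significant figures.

F = 0.75

Trapezoidal AUC_0→9 (transdermal patch):
  [0→1]: (0.00+48.67)/2 × 1 = 24.335
  [1→2.5]: (48.67+43.79)/2 × 1.5 = 69.345
  [2.5→3]: (43.79+38.08)/2 × 0.5 = 20.4675
  [3→9]: (38.08+3.98)/2 × 6 = 126.18
  Sum = 240.3275 mg/L·h
F = (AUC_ev/D_ev)/(AUC_iv/D_iv) = (240.3275/600)/(80.1/150) = 0.400546/0.534 = 0.7501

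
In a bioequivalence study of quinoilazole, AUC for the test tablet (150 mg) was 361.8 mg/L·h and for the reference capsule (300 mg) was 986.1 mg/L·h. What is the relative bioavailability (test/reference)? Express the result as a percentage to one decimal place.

F_rel = (AUC_test/D_test) / (AUC_ref/D_ref)
      = (361.8/150) / (986.1/300)
      = 2.412 / 3.287 = 0.7338 = 73.38%

F_rel = 73.4%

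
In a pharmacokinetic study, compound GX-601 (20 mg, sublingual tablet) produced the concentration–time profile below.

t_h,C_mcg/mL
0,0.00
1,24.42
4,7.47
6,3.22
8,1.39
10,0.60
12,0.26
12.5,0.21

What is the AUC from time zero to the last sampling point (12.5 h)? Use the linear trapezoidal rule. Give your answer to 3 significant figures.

Trapezoidal AUC_0→12.5:
  [0→1]: (0.00+24.42)/2 × 1 = 12.21
  [1→4]: (24.42+7.47)/2 × 3 = 47.835
  [4→6]: (7.47+3.22)/2 × 2 = 10.69
  [6→8]: (3.22+1.39)/2 × 2 = 4.61
  [8→10]: (1.39+0.60)/2 × 2 = 1.99
  [10→12]: (0.60+0.26)/2 × 2 = 0.86
  [12→12.5]: (0.26+0.21)/2 × 0.5 = 0.1175
  Sum = 78.3125 mcg/mL·h

AUC = 78.3 mcg/mL·h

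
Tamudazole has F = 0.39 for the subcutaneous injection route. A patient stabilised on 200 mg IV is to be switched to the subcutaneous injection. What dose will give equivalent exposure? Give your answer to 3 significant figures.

D_subcutaneous = 513 mg

For equal systemic exposure: F × D_ev = D_iv
D_ev = D_iv / F = 200 / 0.39 = 512.821 mg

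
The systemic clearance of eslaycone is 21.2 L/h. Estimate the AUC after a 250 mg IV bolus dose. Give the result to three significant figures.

AUC = 11.8 mg/L·h

AUC_0→∞ = Dose_iv / CL
        = 250 / 21.2 = 11.7925 mg/L·h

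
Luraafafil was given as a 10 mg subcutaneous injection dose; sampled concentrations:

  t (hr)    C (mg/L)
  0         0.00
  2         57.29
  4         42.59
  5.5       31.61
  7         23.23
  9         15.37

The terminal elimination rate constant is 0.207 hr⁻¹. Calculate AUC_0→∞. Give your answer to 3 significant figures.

Trapezoidal AUC_0→9:
  [0→2]: (0.00+57.29)/2 × 2 = 57.29
  [2→4]: (57.29+42.59)/2 × 2 = 99.88
  [4→5.5]: (42.59+31.61)/2 × 1.5 = 55.65
  [5.5→7]: (31.61+23.23)/2 × 1.5 = 41.13
  [7→9]: (23.23+15.37)/2 × 2 = 38.6
  Sum = 292.55 mg/L·hr
Extrapolated tail: C_last / k_e = 15.37 / 0.207 = 74.251
AUC_0→∞ = 292.55 + 74.251 = 366.801 mg/L·hr

AUC = 367 mg/L·hr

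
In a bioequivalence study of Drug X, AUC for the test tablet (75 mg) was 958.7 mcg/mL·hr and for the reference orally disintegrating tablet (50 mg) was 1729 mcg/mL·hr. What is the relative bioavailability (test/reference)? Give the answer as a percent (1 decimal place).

F_rel = (AUC_test/D_test) / (AUC_ref/D_ref)
      = (958.7/75) / (1729/50)
      = 12.7827 / 34.58 = 0.3697 = 36.97%

F_rel = 37.0%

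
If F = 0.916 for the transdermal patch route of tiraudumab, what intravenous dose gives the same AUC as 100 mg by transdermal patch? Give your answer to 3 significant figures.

D_iv = 91.6 mg

Systemic exposure from an extravascular dose = F × D_ev, so the equivalent IV dose is F × D_ev.
D_iv = F × D_ev = 0.916 × 100 = 91.6 mg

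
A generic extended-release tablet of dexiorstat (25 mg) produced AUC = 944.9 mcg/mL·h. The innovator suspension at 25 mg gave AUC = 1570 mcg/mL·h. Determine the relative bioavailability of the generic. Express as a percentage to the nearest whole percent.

F_rel = 60%

F_rel = (AUC_test/D_test) / (AUC_ref/D_ref)
      = (944.9/25) / (1570/25)
      = 37.796 / 62.8 = 0.6018 = 60.18%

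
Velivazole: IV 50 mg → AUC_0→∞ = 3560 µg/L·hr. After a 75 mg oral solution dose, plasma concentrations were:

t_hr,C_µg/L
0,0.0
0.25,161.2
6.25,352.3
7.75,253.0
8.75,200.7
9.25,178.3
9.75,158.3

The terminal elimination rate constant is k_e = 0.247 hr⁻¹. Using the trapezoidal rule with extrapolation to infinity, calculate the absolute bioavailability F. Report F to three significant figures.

F = 0.573

Trapezoidal AUC_0→9.75 (oral solution):
  [0→0.25]: (0.0+161.2)/2 × 0.25 = 20.15
  [0.25→6.25]: (161.2+352.3)/2 × 6 = 1540.5
  [6.25→7.75]: (352.3+253.0)/2 × 1.5 = 453.975
  [7.75→8.75]: (253.0+200.7)/2 × 1 = 226.85
  [8.75→9.25]: (200.7+178.3)/2 × 0.5 = 94.75
  [9.25→9.75]: (178.3+158.3)/2 × 0.5 = 84.15
  Sum = 2420.375 µg/L·hr
Tail: C_last/k_e = 158.3/0.247 = 640.891
AUC_0→∞ (oral solution) = 2420.375 + 640.891 = 3061.266 µg/L·hr
F = (AUC_ev/D_ev)/(AUC_iv/D_iv) = (3061.266/75)/(3560/50) = 40.81688/71.2 = 0.5733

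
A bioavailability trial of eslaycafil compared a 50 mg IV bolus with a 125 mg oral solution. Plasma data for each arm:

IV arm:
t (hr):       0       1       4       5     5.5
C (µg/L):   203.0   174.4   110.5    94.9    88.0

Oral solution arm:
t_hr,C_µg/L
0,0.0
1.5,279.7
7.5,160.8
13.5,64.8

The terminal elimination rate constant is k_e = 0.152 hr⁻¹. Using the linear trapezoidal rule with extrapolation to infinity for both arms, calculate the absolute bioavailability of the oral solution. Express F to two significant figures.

Trapezoidal AUC_0→5.5 (IV):
  [0→1]: (203.0+174.4)/2 × 1 = 188.7
  [1→4]: (174.4+110.5)/2 × 3 = 427.35
  [4→5]: (110.5+94.9)/2 × 1 = 102.7
  [5→5.5]: (94.9+88.0)/2 × 0.5 = 45.725
  Sum = 764.475 µg/L·hr
IV tail: 88.0/0.152 = 578.947; AUC_iv,0→∞ = 764.475 + 578.947 = 1343.422 µg/L·hr
Trapezoidal AUC_0→13.5 (oral solution):
  [0→1.5]: (0.0+279.7)/2 × 1.5 = 209.775
  [1.5→7.5]: (279.7+160.8)/2 × 6 = 1321.5
  [7.5→13.5]: (160.8+64.8)/2 × 6 = 676.8
  Sum = 2208.075 µg/L·hr
oral solution tail: 64.8/0.152 = 426.316; AUC_ev,0→∞ = 2208.075 + 426.316 = 2634.391 µg/L·hr
F = (AUC_ev/D_ev)/(AUC_iv/D_iv) = (2634.391/125)/(1343.422/50) = 21.075128/26.86844 = 0.7844

F = 0.78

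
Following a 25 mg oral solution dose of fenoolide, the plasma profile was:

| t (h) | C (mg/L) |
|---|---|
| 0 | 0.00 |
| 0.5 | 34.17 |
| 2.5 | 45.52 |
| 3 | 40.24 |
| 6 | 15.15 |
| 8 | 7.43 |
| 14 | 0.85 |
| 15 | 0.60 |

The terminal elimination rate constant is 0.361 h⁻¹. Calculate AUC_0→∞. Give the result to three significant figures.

Trapezoidal AUC_0→15:
  [0→0.5]: (0.00+34.17)/2 × 0.5 = 8.5425
  [0.5→2.5]: (34.17+45.52)/2 × 2 = 79.69
  [2.5→3]: (45.52+40.24)/2 × 0.5 = 21.44
  [3→6]: (40.24+15.15)/2 × 3 = 83.085
  [6→8]: (15.15+7.43)/2 × 2 = 22.58
  [8→14]: (7.43+0.85)/2 × 6 = 24.84
  [14→15]: (0.85+0.60)/2 × 1 = 0.725
  Sum = 240.9025 mg/L·h
Extrapolated tail: C_last / k_e = 0.60 / 0.361 = 1.662
AUC_0→∞ = 240.9025 + 1.662 = 242.5645 mg/L·h

AUC = 243 mg/L·h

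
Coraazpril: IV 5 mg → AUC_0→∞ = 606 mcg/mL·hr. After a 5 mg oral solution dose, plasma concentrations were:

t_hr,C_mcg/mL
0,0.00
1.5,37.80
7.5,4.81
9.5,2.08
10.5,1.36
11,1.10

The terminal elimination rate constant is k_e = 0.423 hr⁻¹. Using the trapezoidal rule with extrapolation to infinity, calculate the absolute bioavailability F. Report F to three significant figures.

Trapezoidal AUC_0→11 (oral solution):
  [0→1.5]: (0.00+37.80)/2 × 1.5 = 28.35
  [1.5→7.5]: (37.80+4.81)/2 × 6 = 127.83
  [7.5→9.5]: (4.81+2.08)/2 × 2 = 6.89
  [9.5→10.5]: (2.08+1.36)/2 × 1 = 1.72
  [10.5→11]: (1.36+1.10)/2 × 0.5 = 0.615
  Sum = 165.405 mcg/mL·hr
Tail: C_last/k_e = 1.10/0.423 = 2.600
AUC_0→∞ (oral solution) = 165.405 + 2.600 = 168.005 mcg/mL·hr
F = (AUC_ev/D_ev)/(AUC_iv/D_iv) = (168.005/5)/(606/5) = 33.601/121.2 = 0.2772

F = 0.277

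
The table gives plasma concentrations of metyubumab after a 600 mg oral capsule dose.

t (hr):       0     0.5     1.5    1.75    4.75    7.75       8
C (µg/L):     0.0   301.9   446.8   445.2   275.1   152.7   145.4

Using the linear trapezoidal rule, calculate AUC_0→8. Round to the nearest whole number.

AUC = 2321 µg/L·hr

Trapezoidal AUC_0→8:
  [0→0.5]: (0.0+301.9)/2 × 0.5 = 75.475
  [0.5→1.5]: (301.9+446.8)/2 × 1 = 374.35
  [1.5→1.75]: (446.8+445.2)/2 × 0.25 = 111.5
  [1.75→4.75]: (445.2+275.1)/2 × 3 = 1080.45
  [4.75→7.75]: (275.1+152.7)/2 × 3 = 641.7
  [7.75→8]: (152.7+145.4)/2 × 0.25 = 37.2625
  Sum = 2320.7375 µg/L·hr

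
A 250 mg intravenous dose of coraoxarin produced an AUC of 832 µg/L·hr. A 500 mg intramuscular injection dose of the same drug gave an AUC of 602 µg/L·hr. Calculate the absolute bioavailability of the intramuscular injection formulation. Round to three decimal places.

F = 0.362

F = (AUC_ev / D_ev) / (AUC_iv / D_iv)
  = (602/500) / (832/250)
  = 1.204 / 3.328 = 0.3618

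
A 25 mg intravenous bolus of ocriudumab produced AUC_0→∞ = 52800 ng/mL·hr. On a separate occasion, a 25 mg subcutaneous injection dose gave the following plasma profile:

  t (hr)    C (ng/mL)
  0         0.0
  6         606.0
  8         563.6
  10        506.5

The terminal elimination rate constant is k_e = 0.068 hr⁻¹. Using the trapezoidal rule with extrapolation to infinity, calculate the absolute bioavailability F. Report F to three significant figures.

F = 0.218

Trapezoidal AUC_0→10 (subcutaneous injection):
  [0→6]: (0.0+606.0)/2 × 6 = 1818.0
  [6→8]: (606.0+563.6)/2 × 2 = 1169.6
  [8→10]: (563.6+506.5)/2 × 2 = 1070.1
  Sum = 4057.7 ng/mL·hr
Tail: C_last/k_e = 506.5/0.068 = 7448.529
AUC_0→∞ (subcutaneous injection) = 4057.7 + 7448.529 = 11506.229 ng/mL·hr
F = (AUC_ev/D_ev)/(AUC_iv/D_iv) = (11506.229/25)/(52800/25) = 460.24916/2112 = 0.2179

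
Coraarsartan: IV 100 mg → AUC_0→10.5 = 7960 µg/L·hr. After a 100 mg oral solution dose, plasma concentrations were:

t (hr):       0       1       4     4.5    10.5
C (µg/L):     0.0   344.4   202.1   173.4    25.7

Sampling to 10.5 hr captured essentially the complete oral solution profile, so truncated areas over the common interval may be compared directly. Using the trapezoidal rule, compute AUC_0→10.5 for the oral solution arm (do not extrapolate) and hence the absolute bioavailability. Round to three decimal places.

F = 0.211

Trapezoidal AUC_0→10.5 (oral solution):
  [0→1]: (0.0+344.4)/2 × 1 = 172.2
  [1→4]: (344.4+202.1)/2 × 3 = 819.75
  [4→4.5]: (202.1+173.4)/2 × 0.5 = 93.875
  [4.5→10.5]: (173.4+25.7)/2 × 6 = 597.3
  Sum = 1683.125 µg/L·hr
F = (AUC_ev/D_ev)/(AUC_iv/D_iv) = (1683.125/100)/(7960/100) = 16.83125/79.6 = 0.2114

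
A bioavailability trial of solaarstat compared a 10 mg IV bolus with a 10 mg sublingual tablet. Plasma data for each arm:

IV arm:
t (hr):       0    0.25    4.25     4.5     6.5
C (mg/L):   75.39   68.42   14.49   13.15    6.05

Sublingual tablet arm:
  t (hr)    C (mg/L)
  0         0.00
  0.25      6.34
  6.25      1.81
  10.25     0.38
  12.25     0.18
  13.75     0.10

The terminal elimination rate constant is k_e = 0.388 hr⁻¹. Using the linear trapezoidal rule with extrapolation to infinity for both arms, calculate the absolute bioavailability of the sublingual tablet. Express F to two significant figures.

Trapezoidal AUC_0→6.5 (IV):
  [0→0.25]: (75.39+68.42)/2 × 0.25 = 17.97625
  [0.25→4.25]: (68.42+14.49)/2 × 4 = 165.82
  [4.25→4.5]: (14.49+13.15)/2 × 0.25 = 3.455
  [4.5→6.5]: (13.15+6.05)/2 × 2 = 19.2
  Sum = 206.45125 mg/L·hr
IV tail: 6.05/0.388 = 15.593; AUC_iv,0→∞ = 206.45125 + 15.593 = 222.04425 mg/L·hr
Trapezoidal AUC_0→13.75 (sublingual tablet):
  [0→0.25]: (0.00+6.34)/2 × 0.25 = 0.7925
  [0.25→6.25]: (6.34+1.81)/2 × 6 = 24.45
  [6.25→10.25]: (1.81+0.38)/2 × 4 = 4.38
  [10.25→12.25]: (0.38+0.18)/2 × 2 = 0.56
  [12.25→13.75]: (0.18+0.10)/2 × 1.5 = 0.21
  Sum = 30.3925 mg/L·hr
sublingual tablet tail: 0.10/0.388 = 0.258; AUC_ev,0→∞ = 30.3925 + 0.258 = 30.6505 mg/L·hr
F = (AUC_ev/D_ev)/(AUC_iv/D_iv) = (30.6505/10)/(222.04425/10) = 3.06505/22.204425 = 0.1380

F = 0.14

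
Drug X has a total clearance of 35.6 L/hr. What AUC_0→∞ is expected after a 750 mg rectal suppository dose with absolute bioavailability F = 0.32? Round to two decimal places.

AUC_0→∞ = F × Dose / CL
        = 0.32 × 750 / 35.6 = 6.74157 mg/L·hr

AUC = 6.74 mg/L·hr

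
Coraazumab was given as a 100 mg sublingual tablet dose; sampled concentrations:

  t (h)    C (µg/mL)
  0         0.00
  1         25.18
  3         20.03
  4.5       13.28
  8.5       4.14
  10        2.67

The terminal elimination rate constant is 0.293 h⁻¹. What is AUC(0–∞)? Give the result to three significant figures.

AUC = 132 µg/mL·h

Trapezoidal AUC_0→10:
  [0→1]: (0.00+25.18)/2 × 1 = 12.59
  [1→3]: (25.18+20.03)/2 × 2 = 45.21
  [3→4.5]: (20.03+13.28)/2 × 1.5 = 24.9825
  [4.5→8.5]: (13.28+4.14)/2 × 4 = 34.84
  [8.5→10]: (4.14+2.67)/2 × 1.5 = 5.1075
  Sum = 122.73 µg/mL·h
Extrapolated tail: C_last / k_e = 2.67 / 0.293 = 9.113
AUC_0→∞ = 122.73 + 9.113 = 131.843 µg/mL·h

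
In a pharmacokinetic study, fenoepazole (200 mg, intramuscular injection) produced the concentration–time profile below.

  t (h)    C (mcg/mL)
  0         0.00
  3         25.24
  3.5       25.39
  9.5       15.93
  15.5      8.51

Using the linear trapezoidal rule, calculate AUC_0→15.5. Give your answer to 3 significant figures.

Trapezoidal AUC_0→15.5:
  [0→3]: (0.00+25.24)/2 × 3 = 37.86
  [3→3.5]: (25.24+25.39)/2 × 0.5 = 12.6575
  [3.5→9.5]: (25.39+15.93)/2 × 6 = 123.96
  [9.5→15.5]: (15.93+8.51)/2 × 6 = 73.32
  Sum = 247.7975 mcg/mL·h

AUC = 248 mcg/mL·h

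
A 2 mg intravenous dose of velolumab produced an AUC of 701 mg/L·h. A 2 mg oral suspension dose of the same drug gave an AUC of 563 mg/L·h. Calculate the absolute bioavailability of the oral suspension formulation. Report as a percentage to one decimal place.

F = (AUC_ev / D_ev) / (AUC_iv / D_iv)
  = (563/2) / (701/2)
  = 281.5 / 350.5 = 0.8031
  = 80.31%

F = 80.3%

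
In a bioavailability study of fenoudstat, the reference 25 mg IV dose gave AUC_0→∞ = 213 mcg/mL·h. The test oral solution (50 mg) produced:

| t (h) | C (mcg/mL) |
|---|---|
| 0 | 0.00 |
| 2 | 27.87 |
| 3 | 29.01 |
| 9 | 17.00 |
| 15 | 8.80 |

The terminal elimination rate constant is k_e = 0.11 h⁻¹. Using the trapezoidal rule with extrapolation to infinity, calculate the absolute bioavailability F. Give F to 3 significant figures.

F = 0.826

Trapezoidal AUC_0→15 (oral solution):
  [0→2]: (0.00+27.87)/2 × 2 = 27.87
  [2→3]: (27.87+29.01)/2 × 1 = 28.44
  [3→9]: (29.01+17.00)/2 × 6 = 138.03
  [9→15]: (17.00+8.80)/2 × 6 = 77.4
  Sum = 271.74 mcg/mL·h
Tail: C_last/k_e = 8.80/0.11 = 80.000
AUC_0→∞ (oral solution) = 271.74 + 80.000 = 351.74 mcg/mL·h
F = (AUC_ev/D_ev)/(AUC_iv/D_iv) = (351.74/50)/(213/25) = 7.0348/8.52 = 0.8257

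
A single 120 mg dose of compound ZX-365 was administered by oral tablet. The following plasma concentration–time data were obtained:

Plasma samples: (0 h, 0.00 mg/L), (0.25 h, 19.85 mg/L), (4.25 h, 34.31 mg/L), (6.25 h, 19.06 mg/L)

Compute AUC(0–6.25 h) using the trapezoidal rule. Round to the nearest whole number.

Trapezoidal AUC_0→6.25:
  [0→0.25]: (0.00+19.85)/2 × 0.25 = 2.48125
  [0.25→4.25]: (19.85+34.31)/2 × 4 = 108.32
  [4.25→6.25]: (34.31+19.06)/2 × 2 = 53.37
  Sum = 164.17125 mg/L·h

AUC = 164 mg/L·h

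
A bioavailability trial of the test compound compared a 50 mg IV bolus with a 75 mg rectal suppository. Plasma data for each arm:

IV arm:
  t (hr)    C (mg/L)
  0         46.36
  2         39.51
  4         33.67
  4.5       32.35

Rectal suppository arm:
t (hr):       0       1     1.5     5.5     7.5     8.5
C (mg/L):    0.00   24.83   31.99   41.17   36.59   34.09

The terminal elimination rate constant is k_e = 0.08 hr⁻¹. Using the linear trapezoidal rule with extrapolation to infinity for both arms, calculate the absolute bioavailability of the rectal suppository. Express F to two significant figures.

F = 0.82

Trapezoidal AUC_0→4.5 (IV):
  [0→2]: (46.36+39.51)/2 × 2 = 85.87
  [2→4]: (39.51+33.67)/2 × 2 = 73.18
  [4→4.5]: (33.67+32.35)/2 × 0.5 = 16.505
  Sum = 175.555 mg/L·hr
IV tail: 32.35/0.08 = 404.375; AUC_iv,0→∞ = 175.555 + 404.375 = 579.93 mg/L·hr
Trapezoidal AUC_0→8.5 (rectal suppository):
  [0→1]: (0.00+24.83)/2 × 1 = 12.415
  [1→1.5]: (24.83+31.99)/2 × 0.5 = 14.205
  [1.5→5.5]: (31.99+41.17)/2 × 4 = 146.32
  [5.5→7.5]: (41.17+36.59)/2 × 2 = 77.76
  [7.5→8.5]: (36.59+34.09)/2 × 1 = 35.34
  Sum = 286.04 mg/L·hr
rectal suppository tail: 34.09/0.08 = 426.125; AUC_ev,0→∞ = 286.04 + 426.125 = 712.165 mg/L·hr
F = (AUC_ev/D_ev)/(AUC_iv/D_iv) = (712.165/75)/(579.93/50) = 9.49553/11.5986 = 0.8187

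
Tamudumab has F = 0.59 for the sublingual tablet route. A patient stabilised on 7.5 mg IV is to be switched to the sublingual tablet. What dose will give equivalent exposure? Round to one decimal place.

D_sublingual = 12.7 mg

For equal systemic exposure: F × D_ev = D_iv
D_ev = D_iv / F = 7.5 / 0.59 = 12.7119 mg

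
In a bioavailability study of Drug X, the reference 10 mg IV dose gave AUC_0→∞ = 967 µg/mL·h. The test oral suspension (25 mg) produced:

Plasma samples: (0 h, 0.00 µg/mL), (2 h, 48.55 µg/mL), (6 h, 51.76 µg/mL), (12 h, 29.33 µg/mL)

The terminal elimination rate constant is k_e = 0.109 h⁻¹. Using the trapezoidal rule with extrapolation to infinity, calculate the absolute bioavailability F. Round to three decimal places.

F = 0.315

Trapezoidal AUC_0→12 (oral suspension):
  [0→2]: (0.00+48.55)/2 × 2 = 48.55
  [2→6]: (48.55+51.76)/2 × 4 = 200.62
  [6→12]: (51.76+29.33)/2 × 6 = 243.27
  Sum = 492.44 µg/mL·h
Tail: C_last/k_e = 29.33/0.109 = 269.083
AUC_0→∞ (oral suspension) = 492.44 + 269.083 = 761.523 µg/mL·h
F = (AUC_ev/D_ev)/(AUC_iv/D_iv) = (761.523/25)/(967/10) = 30.46092/96.7 = 0.3150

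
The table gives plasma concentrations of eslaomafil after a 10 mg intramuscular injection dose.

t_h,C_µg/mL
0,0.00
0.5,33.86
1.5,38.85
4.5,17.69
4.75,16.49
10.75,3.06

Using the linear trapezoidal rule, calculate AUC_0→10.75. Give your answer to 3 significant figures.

Trapezoidal AUC_0→10.75:
  [0→0.5]: (0.00+33.86)/2 × 0.5 = 8.465
  [0.5→1.5]: (33.86+38.85)/2 × 1 = 36.355
  [1.5→4.5]: (38.85+17.69)/2 × 3 = 84.81
  [4.5→4.75]: (17.69+16.49)/2 × 0.25 = 4.2725
  [4.75→10.75]: (16.49+3.06)/2 × 6 = 58.65
  Sum = 192.5525 µg/mL·h

AUC = 193 µg/mL·h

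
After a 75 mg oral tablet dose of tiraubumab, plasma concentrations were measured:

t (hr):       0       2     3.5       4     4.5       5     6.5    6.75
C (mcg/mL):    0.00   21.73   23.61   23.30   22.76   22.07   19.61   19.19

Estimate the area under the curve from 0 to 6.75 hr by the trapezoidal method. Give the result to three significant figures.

AUC = 126 mcg/mL·hr

Trapezoidal AUC_0→6.75:
  [0→2]: (0.00+21.73)/2 × 2 = 21.73
  [2→3.5]: (21.73+23.61)/2 × 1.5 = 34.005
  [3.5→4]: (23.61+23.30)/2 × 0.5 = 11.7275
  [4→4.5]: (23.30+22.76)/2 × 0.5 = 11.515
  [4.5→5]: (22.76+22.07)/2 × 0.5 = 11.2075
  [5→6.5]: (22.07+19.61)/2 × 1.5 = 31.26
  [6.5→6.75]: (19.61+19.19)/2 × 0.25 = 4.85
  Sum = 126.295 mcg/mL·hr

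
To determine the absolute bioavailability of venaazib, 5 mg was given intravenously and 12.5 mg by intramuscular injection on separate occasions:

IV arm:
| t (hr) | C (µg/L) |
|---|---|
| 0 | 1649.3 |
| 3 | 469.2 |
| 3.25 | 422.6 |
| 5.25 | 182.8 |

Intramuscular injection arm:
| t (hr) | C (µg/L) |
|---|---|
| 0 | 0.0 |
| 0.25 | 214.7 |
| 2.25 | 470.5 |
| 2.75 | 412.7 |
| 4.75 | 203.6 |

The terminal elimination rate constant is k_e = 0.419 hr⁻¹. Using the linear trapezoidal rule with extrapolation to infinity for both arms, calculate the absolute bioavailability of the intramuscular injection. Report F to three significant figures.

F = 0.188

Trapezoidal AUC_0→5.25 (IV):
  [0→3]: (1649.3+469.2)/2 × 3 = 3177.75
  [3→3.25]: (469.2+422.6)/2 × 0.25 = 111.475
  [3.25→5.25]: (422.6+182.8)/2 × 2 = 605.4
  Sum = 3894.625 µg/L·hr
IV tail: 182.8/0.419 = 436.277; AUC_iv,0→∞ = 3894.625 + 436.277 = 4330.902 µg/L·hr
Trapezoidal AUC_0→4.75 (intramuscular injection):
  [0→0.25]: (0.0+214.7)/2 × 0.25 = 26.8375
  [0.25→2.25]: (214.7+470.5)/2 × 2 = 685.2
  [2.25→2.75]: (470.5+412.7)/2 × 0.5 = 220.8
  [2.75→4.75]: (412.7+203.6)/2 × 2 = 616.3
  Sum = 1549.1375 µg/L·hr
intramuscular injection tail: 203.6/0.419 = 485.919; AUC_ev,0→∞ = 1549.1375 + 485.919 = 2035.0565 µg/L·hr
F = (AUC_ev/D_ev)/(AUC_iv/D_iv) = (2035.0565/12.5)/(4330.902/5) = 162.80452/866.1804 = 0.1880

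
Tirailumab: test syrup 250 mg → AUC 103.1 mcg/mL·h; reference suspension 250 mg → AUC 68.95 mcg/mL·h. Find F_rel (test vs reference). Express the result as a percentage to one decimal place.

F_rel = (AUC_test/D_test) / (AUC_ref/D_ref)
      = (103.1/250) / (68.95/250)
      = 0.4124 / 0.2758 = 1.4953 = 149.53%

F_rel = 149.5%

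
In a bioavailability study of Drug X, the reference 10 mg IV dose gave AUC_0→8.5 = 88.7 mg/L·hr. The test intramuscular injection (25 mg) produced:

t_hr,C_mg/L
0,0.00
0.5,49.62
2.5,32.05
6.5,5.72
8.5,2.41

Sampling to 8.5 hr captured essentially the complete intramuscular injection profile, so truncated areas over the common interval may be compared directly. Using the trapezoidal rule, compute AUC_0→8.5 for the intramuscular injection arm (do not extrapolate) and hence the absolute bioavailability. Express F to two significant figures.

F = 0.80

Trapezoidal AUC_0→8.5 (intramuscular injection):
  [0→0.5]: (0.00+49.62)/2 × 0.5 = 12.405
  [0.5→2.5]: (49.62+32.05)/2 × 2 = 81.67
  [2.5→6.5]: (32.05+5.72)/2 × 4 = 75.54
  [6.5→8.5]: (5.72+2.41)/2 × 2 = 8.13
  Sum = 177.745 mg/L·hr
F = (AUC_ev/D_ev)/(AUC_iv/D_iv) = (177.745/25)/(88.7/10) = 7.1098/8.87 = 0.8016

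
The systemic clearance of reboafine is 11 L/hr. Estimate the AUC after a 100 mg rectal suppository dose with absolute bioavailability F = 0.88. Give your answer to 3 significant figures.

AUC_0→∞ = F × Dose / CL
        = 0.88 × 100 / 11 = 8 mg/L·hr

AUC = 8.00 mg/L·hr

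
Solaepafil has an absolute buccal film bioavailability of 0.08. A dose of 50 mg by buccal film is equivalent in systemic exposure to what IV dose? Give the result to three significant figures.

Systemic exposure from an extravascular dose = F × D_ev, so the equivalent IV dose is F × D_ev.
D_iv = F × D_ev = 0.08 × 50 = 4 mg

D_iv = 4.00 mg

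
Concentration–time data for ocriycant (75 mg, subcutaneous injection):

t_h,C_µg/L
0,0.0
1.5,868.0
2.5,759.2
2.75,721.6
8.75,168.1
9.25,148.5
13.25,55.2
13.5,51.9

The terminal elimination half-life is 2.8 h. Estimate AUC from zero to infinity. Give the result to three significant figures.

Trapezoidal AUC_0→13.5:
  [0→1.5]: (0.0+868.0)/2 × 1.5 = 651.0
  [1.5→2.5]: (868.0+759.2)/2 × 1 = 813.6
  [2.5→2.75]: (759.2+721.6)/2 × 0.25 = 185.1
  [2.75→8.75]: (721.6+168.1)/2 × 6 = 2669.1
  [8.75→9.25]: (168.1+148.5)/2 × 0.5 = 79.15
  [9.25→13.25]: (148.5+55.2)/2 × 4 = 407.4
  [13.25→13.5]: (55.2+51.9)/2 × 0.25 = 13.3875
  Sum = 4818.7375 µg/L·h
k_e = ln2 / t½ = 0.693147 / 2.8 = 0.2476 h^-1
Extrapolated tail: C_last / k_e = 51.9 / 0.2476 = 209.612
AUC_0→∞ = 4818.7375 + 209.612 = 5028.3495 µg/L·h

AUC = 5030 µg/L·h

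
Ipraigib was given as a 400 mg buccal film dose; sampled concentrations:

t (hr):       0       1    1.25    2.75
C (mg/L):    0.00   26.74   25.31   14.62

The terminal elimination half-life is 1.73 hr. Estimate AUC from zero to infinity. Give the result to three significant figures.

Trapezoidal AUC_0→2.75:
  [0→1]: (0.00+26.74)/2 × 1 = 13.37
  [1→1.25]: (26.74+25.31)/2 × 0.25 = 6.50625
  [1.25→2.75]: (25.31+14.62)/2 × 1.5 = 29.9475
  Sum = 49.82375 mg/L·hr
k_e = ln2 / t½ = 0.693147 / 1.73 = 0.4007 hr^-1
Extrapolated tail: C_last / k_e = 14.62 / 0.4007 = 36.486
AUC_0→∞ = 49.82375 + 36.486 = 86.30975 mg/L·hr

AUC = 86.3 mg/L·hr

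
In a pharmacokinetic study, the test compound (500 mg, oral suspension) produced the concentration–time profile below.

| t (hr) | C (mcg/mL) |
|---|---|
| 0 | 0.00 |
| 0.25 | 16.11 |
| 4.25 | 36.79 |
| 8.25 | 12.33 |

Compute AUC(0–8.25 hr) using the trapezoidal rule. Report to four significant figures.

Trapezoidal AUC_0→8.25:
  [0→0.25]: (0.00+16.11)/2 × 0.25 = 2.01375
  [0.25→4.25]: (16.11+36.79)/2 × 4 = 105.8
  [4.25→8.25]: (36.79+12.33)/2 × 4 = 98.24
  Sum = 206.05375 mcg/mL·hr

AUC = 206.1 mcg/mL·hr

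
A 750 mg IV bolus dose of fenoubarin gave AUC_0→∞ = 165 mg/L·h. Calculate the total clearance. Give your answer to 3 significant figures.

CL = Dose_iv / AUC_0→∞
   = 750 / 165 = 4.54545 L/h

CL = 4.55 L/h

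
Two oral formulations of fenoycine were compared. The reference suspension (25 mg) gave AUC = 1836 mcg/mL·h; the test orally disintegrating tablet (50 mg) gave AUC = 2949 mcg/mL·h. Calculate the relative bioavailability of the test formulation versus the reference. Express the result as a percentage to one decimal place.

F_rel = (AUC_test/D_test) / (AUC_ref/D_ref)
      = (2949/50) / (1836/25)
      = 58.98 / 73.44 = 0.8031 = 80.31%

F_rel = 80.3%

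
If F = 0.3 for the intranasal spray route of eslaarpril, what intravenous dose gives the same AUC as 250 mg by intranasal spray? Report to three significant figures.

D_iv = 75.0 mg

Systemic exposure from an extravascular dose = F × D_ev, so the equivalent IV dose is F × D_ev.
D_iv = F × D_ev = 0.3 × 250 = 75 mg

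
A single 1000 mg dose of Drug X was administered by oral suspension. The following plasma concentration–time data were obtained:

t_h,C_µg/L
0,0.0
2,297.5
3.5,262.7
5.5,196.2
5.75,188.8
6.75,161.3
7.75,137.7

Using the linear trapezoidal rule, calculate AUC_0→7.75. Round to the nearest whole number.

AUC = 1549 µg/L·h

Trapezoidal AUC_0→7.75:
  [0→2]: (0.0+297.5)/2 × 2 = 297.5
  [2→3.5]: (297.5+262.7)/2 × 1.5 = 420.15
  [3.5→5.5]: (262.7+196.2)/2 × 2 = 458.9
  [5.5→5.75]: (196.2+188.8)/2 × 0.25 = 48.125
  [5.75→6.75]: (188.8+161.3)/2 × 1 = 175.05
  [6.75→7.75]: (161.3+137.7)/2 × 1 = 149.5
  Sum = 1549.225 µg/L·h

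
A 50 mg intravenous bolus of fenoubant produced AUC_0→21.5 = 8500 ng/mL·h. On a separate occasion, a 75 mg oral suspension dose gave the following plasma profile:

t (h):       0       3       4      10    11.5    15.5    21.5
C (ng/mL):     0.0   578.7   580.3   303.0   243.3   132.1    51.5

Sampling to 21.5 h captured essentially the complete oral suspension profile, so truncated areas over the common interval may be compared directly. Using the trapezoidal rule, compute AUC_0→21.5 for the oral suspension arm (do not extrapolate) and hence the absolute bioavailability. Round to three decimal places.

F = 0.456

Trapezoidal AUC_0→21.5 (oral suspension):
  [0→3]: (0.0+578.7)/2 × 3 = 868.05
  [3→4]: (578.7+580.3)/2 × 1 = 579.5
  [4→10]: (580.3+303.0)/2 × 6 = 2649.9
  [10→11.5]: (303.0+243.3)/2 × 1.5 = 409.725
  [11.5→15.5]: (243.3+132.1)/2 × 4 = 750.8
  [15.5→21.5]: (132.1+51.5)/2 × 6 = 550.8
  Sum = 5808.775 ng/mL·h
F = (AUC_ev/D_ev)/(AUC_iv/D_iv) = (5808.775/75)/(8500/50) = 77.4503/170 = 0.4556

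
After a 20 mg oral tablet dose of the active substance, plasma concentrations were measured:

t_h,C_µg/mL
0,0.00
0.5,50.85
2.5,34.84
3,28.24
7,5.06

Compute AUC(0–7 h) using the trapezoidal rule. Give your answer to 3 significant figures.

AUC = 181 µg/mL·h

Trapezoidal AUC_0→7:
  [0→0.5]: (0.00+50.85)/2 × 0.5 = 12.7125
  [0.5→2.5]: (50.85+34.84)/2 × 2 = 85.69
  [2.5→3]: (34.84+28.24)/2 × 0.5 = 15.77
  [3→7]: (28.24+5.06)/2 × 4 = 66.6
  Sum = 180.7725 µg/mL·h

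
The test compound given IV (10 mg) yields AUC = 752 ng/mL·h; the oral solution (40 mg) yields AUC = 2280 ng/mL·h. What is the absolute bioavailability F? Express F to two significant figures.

F = (AUC_ev / D_ev) / (AUC_iv / D_iv)
  = (2280/40) / (752/10)
  = 57 / 75.2 = 0.7580

F = 0.76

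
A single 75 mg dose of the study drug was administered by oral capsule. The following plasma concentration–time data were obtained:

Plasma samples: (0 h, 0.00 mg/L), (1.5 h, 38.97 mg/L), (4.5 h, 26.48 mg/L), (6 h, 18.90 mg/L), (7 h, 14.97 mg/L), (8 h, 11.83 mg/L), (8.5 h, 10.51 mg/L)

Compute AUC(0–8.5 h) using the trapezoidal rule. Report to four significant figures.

Trapezoidal AUC_0→8.5:
  [0→1.5]: (0.00+38.97)/2 × 1.5 = 29.2275
  [1.5→4.5]: (38.97+26.48)/2 × 3 = 98.175
  [4.5→6]: (26.48+18.90)/2 × 1.5 = 34.035
  [6→7]: (18.90+14.97)/2 × 1 = 16.935
  [7→8]: (14.97+11.83)/2 × 1 = 13.4
  [8→8.5]: (11.83+10.51)/2 × 0.5 = 5.585
  Sum = 197.3575 mg/L·h

AUC = 197.4 mg/L·h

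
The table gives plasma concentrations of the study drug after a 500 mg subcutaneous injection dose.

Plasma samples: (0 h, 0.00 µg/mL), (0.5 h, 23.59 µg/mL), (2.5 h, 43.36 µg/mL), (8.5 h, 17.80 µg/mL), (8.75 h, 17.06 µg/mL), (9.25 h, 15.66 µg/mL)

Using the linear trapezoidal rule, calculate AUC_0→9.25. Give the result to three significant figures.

AUC = 269 µg/mL·h

Trapezoidal AUC_0→9.25:
  [0→0.5]: (0.00+23.59)/2 × 0.5 = 5.8975
  [0.5→2.5]: (23.59+43.36)/2 × 2 = 66.95
  [2.5→8.5]: (43.36+17.80)/2 × 6 = 183.48
  [8.5→8.75]: (17.80+17.06)/2 × 0.25 = 4.3575
  [8.75→9.25]: (17.06+15.66)/2 × 0.5 = 8.18
  Sum = 268.865 µg/mL·h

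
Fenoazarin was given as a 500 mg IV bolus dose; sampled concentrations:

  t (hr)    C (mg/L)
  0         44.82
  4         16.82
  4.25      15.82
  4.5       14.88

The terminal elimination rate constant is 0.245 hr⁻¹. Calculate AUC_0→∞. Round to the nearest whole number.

AUC = 192 mg/L·hr

Trapezoidal AUC_0→4.5:
  [0→4]: (44.82+16.82)/2 × 4 = 123.28
  [4→4.25]: (16.82+15.82)/2 × 0.25 = 4.08
  [4.25→4.5]: (15.82+14.88)/2 × 0.25 = 3.8375
  Sum = 131.1975 mg/L·hr
Extrapolated tail: C_last / k_e = 14.88 / 0.245 = 60.735
AUC_0→∞ = 131.1975 + 60.735 = 191.9325 mg/L·hr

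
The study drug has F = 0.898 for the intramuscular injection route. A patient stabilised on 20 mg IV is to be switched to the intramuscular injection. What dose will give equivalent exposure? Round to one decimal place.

For equal systemic exposure: F × D_ev = D_iv
D_ev = D_iv / F = 20 / 0.898 = 22.2717 mg

D_intramuscular = 22.3 mg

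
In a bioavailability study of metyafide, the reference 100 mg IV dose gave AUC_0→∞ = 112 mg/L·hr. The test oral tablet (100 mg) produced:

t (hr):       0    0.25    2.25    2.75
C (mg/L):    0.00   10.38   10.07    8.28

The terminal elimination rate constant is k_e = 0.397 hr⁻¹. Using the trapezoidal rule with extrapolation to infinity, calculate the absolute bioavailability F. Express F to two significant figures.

F = 0.42

Trapezoidal AUC_0→2.75 (oral tablet):
  [0→0.25]: (0.00+10.38)/2 × 0.25 = 1.2975
  [0.25→2.25]: (10.38+10.07)/2 × 2 = 20.45
  [2.25→2.75]: (10.07+8.28)/2 × 0.5 = 4.5875
  Sum = 26.335 mg/L·hr
Tail: C_last/k_e = 8.28/0.397 = 20.856
AUC_0→∞ (oral tablet) = 26.335 + 20.856 = 47.191 mg/L·hr
F = (AUC_ev/D_ev)/(AUC_iv/D_iv) = (47.191/100)/(112/100) = 0.47191/1.12 = 0.4213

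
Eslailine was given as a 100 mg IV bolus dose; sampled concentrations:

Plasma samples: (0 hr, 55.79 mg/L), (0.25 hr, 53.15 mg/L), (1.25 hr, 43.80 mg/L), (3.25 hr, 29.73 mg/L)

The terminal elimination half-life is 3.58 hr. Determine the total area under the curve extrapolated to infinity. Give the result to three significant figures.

Trapezoidal AUC_0→3.25:
  [0→0.25]: (55.79+53.15)/2 × 0.25 = 13.6175
  [0.25→1.25]: (53.15+43.80)/2 × 1 = 48.475
  [1.25→3.25]: (43.80+29.73)/2 × 2 = 73.53
  Sum = 135.6225 mg/L·hr
k_e = ln2 / t½ = 0.693147 / 3.58 = 0.1936 hr^-1
Extrapolated tail: C_last / k_e = 29.73 / 0.1936 = 153.564
AUC_0→∞ = 135.6225 + 153.564 = 289.1865 mg/L·hr

AUC = 289 mg/L·hr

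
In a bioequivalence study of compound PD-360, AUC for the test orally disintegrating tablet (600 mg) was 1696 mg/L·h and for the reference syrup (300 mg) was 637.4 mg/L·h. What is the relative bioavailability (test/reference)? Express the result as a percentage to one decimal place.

F_rel = 133.0%

F_rel = (AUC_test/D_test) / (AUC_ref/D_ref)
      = (1696/600) / (637.4/300)
      = 2.82667 / 2.12467 = 1.3304 = 133.04%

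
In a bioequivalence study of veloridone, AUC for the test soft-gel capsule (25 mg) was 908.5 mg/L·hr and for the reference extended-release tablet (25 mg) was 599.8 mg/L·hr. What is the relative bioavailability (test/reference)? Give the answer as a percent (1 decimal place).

F_rel = (AUC_test/D_test) / (AUC_ref/D_ref)
      = (908.5/25) / (599.8/25)
      = 36.34 / 23.992 = 1.5147 = 151.47%

F_rel = 151.5%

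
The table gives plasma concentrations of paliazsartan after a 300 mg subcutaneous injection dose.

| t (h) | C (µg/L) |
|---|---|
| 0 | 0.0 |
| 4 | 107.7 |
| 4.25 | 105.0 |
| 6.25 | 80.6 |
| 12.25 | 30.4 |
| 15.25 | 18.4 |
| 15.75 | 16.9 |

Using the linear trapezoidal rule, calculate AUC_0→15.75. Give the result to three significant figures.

Trapezoidal AUC_0→15.75:
  [0→4]: (0.0+107.7)/2 × 4 = 215.4
  [4→4.25]: (107.7+105.0)/2 × 0.25 = 26.5875
  [4.25→6.25]: (105.0+80.6)/2 × 2 = 185.6
  [6.25→12.25]: (80.6+30.4)/2 × 6 = 333.0
  [12.25→15.25]: (30.4+18.4)/2 × 3 = 73.2
  [15.25→15.75]: (18.4+16.9)/2 × 0.5 = 8.825
  Sum = 842.6125 µg/L·h

AUC = 843 µg/L·h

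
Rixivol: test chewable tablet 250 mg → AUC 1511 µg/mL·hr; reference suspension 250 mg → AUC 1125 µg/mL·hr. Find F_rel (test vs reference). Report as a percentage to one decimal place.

F_rel = (AUC_test/D_test) / (AUC_ref/D_ref)
      = (1511/250) / (1125/250)
      = 6.044 / 4.5 = 1.3431 = 134.31%

F_rel = 134.3%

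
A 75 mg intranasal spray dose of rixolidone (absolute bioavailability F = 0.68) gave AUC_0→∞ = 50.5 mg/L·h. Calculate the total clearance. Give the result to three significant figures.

CL = 1.01 L/h

CL = F × Dose / AUC_0→∞
   = 0.68 × 75 / 50.5 = 1.0099 L/h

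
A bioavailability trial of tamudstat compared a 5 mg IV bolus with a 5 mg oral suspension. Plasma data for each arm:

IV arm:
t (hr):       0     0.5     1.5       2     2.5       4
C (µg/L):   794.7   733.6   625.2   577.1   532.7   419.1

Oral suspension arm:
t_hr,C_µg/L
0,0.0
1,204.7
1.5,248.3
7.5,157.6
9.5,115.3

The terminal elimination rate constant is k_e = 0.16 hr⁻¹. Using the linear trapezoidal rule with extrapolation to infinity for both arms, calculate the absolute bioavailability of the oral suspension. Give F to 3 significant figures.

F = 0.488

Trapezoidal AUC_0→4 (IV):
  [0→0.5]: (794.7+733.6)/2 × 0.5 = 382.075
  [0.5→1.5]: (733.6+625.2)/2 × 1 = 679.4
  [1.5→2]: (625.2+577.1)/2 × 0.5 = 300.575
  [2→2.5]: (577.1+532.7)/2 × 0.5 = 277.45
  [2.5→4]: (532.7+419.1)/2 × 1.5 = 713.85
  Sum = 2353.35 µg/L·hr
IV tail: 419.1/0.16 = 2619.375; AUC_iv,0→∞ = 2353.35 + 2619.375 = 4972.725 µg/L·hr
Trapezoidal AUC_0→9.5 (oral suspension):
  [0→1]: (0.0+204.7)/2 × 1 = 102.35
  [1→1.5]: (204.7+248.3)/2 × 0.5 = 113.25
  [1.5→7.5]: (248.3+157.6)/2 × 6 = 1217.7
  [7.5→9.5]: (157.6+115.3)/2 × 2 = 272.9
  Sum = 1706.2 µg/L·hr
oral suspension tail: 115.3/0.16 = 720.625; AUC_ev,0→∞ = 1706.2 + 720.625 = 2426.825 µg/L·hr
F = (AUC_ev/D_ev)/(AUC_iv/D_iv) = (2426.825/5)/(4972.725/5) = 485.365/994.545 = 0.4880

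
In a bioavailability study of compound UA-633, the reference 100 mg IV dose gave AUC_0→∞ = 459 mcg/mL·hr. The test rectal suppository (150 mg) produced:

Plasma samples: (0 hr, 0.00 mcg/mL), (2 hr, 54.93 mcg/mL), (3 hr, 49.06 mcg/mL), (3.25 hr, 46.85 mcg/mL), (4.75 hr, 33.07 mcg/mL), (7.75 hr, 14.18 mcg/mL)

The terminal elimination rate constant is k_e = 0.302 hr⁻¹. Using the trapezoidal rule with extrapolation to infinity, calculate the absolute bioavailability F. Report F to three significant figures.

F = 0.431

Trapezoidal AUC_0→7.75 (rectal suppository):
  [0→2]: (0.00+54.93)/2 × 2 = 54.93
  [2→3]: (54.93+49.06)/2 × 1 = 51.995
  [3→3.25]: (49.06+46.85)/2 × 0.25 = 11.98875
  [3.25→4.75]: (46.85+33.07)/2 × 1.5 = 59.94
  [4.75→7.75]: (33.07+14.18)/2 × 3 = 70.875
  Sum = 249.72875 mcg/mL·hr
Tail: C_last/k_e = 14.18/0.302 = 46.954
AUC_0→∞ (rectal suppository) = 249.72875 + 46.954 = 296.68275 mcg/mL·hr
F = (AUC_ev/D_ev)/(AUC_iv/D_iv) = (296.68275/150)/(459/100) = 1.977885/4.59 = 0.4309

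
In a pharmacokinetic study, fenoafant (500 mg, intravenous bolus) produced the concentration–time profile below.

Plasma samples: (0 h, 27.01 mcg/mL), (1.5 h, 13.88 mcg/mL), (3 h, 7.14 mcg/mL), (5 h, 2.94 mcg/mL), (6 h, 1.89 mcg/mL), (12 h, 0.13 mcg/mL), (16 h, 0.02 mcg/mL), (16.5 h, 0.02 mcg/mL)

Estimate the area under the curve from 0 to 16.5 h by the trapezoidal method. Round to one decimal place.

AUC = 65.3 mcg/mL·h

Trapezoidal AUC_0→16.5:
  [0→1.5]: (27.01+13.88)/2 × 1.5 = 30.6675
  [1.5→3]: (13.88+7.14)/2 × 1.5 = 15.765
  [3→5]: (7.14+2.94)/2 × 2 = 10.08
  [5→6]: (2.94+1.89)/2 × 1 = 2.415
  [6→12]: (1.89+0.13)/2 × 6 = 6.06
  [12→16]: (0.13+0.02)/2 × 4 = 0.3
  [16→16.5]: (0.02+0.02)/2 × 0.5 = 0.01
  Sum = 65.2975 mcg/mL·h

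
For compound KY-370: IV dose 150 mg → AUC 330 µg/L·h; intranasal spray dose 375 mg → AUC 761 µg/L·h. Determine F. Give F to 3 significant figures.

F = 0.922

F = (AUC_ev / D_ev) / (AUC_iv / D_iv)
  = (761/375) / (330/150)
  = 2.02933 / 2.2 = 0.9224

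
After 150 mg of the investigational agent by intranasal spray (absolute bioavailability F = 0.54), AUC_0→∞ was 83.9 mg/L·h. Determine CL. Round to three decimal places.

CL = F × Dose / AUC_0→∞
   = 0.54 × 150 / 83.9 = 0.965435 L/h

CL = 0.965 L/h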